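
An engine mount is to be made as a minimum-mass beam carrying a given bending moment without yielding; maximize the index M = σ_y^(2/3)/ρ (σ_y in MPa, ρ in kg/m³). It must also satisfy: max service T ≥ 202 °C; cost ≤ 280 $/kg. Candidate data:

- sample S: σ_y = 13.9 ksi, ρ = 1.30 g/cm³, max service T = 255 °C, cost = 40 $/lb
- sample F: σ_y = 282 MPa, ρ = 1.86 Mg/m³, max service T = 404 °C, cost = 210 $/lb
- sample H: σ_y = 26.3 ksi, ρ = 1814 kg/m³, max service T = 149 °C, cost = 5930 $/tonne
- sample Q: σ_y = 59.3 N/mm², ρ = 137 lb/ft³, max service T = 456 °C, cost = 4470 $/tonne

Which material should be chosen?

Screen on constraints: max service T ≥ 202 °C; cost ≤ 280 $/kg. Survivors: sample S, sample Q.
After converting to SI:
  sample S: σ_y = 95.84 MPa, ρ = 1300 kg/m³
  sample Q: σ_y = 59.30 MPa, ρ = 2195 kg/m³
  sample S: M = 16.1×10⁻³
  sample Q: M = 6.93×10⁻³
Sample S ranks first.

sample S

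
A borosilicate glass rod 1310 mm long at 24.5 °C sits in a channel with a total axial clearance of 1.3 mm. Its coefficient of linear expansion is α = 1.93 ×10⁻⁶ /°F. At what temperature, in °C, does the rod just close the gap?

α = 1.93×10⁻⁶/°F × 9/5 = 3.47×10⁻⁶/K.
α·L₀·ΔT = 1.3 mm ⇒ ΔT = 1.3 / (3.47×10⁻⁶ × 1310.0) = 285.7 K.
T = 24.5 + 285.7 = 310.2 °C.

310 °C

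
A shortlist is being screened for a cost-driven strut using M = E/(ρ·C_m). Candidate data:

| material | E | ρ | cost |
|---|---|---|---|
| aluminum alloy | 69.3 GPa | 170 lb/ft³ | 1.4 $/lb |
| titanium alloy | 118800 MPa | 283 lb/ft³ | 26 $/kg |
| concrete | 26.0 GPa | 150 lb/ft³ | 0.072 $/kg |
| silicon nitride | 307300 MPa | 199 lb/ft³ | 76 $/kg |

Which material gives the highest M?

Normalizing units and computing the index:
  aluminum alloy: E = 69.30 GPa, ρ = 2723 kg/m³, cost = 3.086 $/kg
  titanium alloy: E = 118.8 GPa, ρ = 4533 kg/m³, cost = 26.00 $/kg
  concrete: E = 26.00 GPa, ρ = 2403 kg/m³, cost = 0.07200 $/kg
  silicon nitride: E = 307.3 GPa, ρ = 3188 kg/m³, cost = 76.00 $/kg
  concrete: M = 150 MN·m per $
  aluminum alloy: M = 8.25 MN·m per $
  silicon nitride: M = 1.27 MN·m per $
  titanium alloy: M = 1.01 MN·m per $
The maximum is for concrete.

concrete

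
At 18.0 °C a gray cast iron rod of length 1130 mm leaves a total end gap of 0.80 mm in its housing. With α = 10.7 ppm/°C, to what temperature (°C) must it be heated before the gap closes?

α·L₀·ΔT = 0.8 mm ⇒ ΔT = 0.8 / (10.7×10⁻⁶ × 1130.0) = 66.16 K.
T = 18.0 + 66.16 = 84.16 °C.

84.2 °C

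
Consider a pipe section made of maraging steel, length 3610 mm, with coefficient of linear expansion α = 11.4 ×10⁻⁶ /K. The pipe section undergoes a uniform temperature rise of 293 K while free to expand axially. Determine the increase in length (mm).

ΔL = α·L₀·ΔT = 11.4×10⁻⁶ × 3610 mm × 293.0 K = 12.1 mm.

12.1 mm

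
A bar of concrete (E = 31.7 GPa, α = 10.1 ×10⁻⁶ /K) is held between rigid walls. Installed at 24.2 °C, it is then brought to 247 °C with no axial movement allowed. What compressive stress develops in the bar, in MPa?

ΔT = 222.8 K. Constrained thermal stress σ = E·α·ΔT = 31.70×10³ MPa × 10.1×10⁻⁶ × 222.8 = 71.3 MPa (compressive).

71.3 MPa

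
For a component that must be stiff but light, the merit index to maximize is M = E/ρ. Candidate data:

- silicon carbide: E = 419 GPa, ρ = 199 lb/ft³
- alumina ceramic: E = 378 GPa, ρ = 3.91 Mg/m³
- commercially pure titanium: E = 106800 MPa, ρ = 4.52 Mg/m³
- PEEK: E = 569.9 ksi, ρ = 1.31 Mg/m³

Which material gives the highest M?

silicon carbide

Normalizing units and computing the index:
  silicon carbide: E = 419.0 GPa, ρ = 3188 kg/m³
  alumina ceramic: E = 378.0 GPa, ρ = 3910 kg/m³
  commercially pure titanium: E = 106.8 GPa, ρ = 4520 kg/m³
  PEEK: E = 3.929 GPa, ρ = 1310 kg/m³
  silicon carbide: M = 131 MN·m/kg
  alumina ceramic: M = 96.7 MN·m/kg
  commercially pure titanium: M = 23.6 MN·m/kg
  PEEK: M = 3.00 MN·m/kg
Highest index: silicon carbide.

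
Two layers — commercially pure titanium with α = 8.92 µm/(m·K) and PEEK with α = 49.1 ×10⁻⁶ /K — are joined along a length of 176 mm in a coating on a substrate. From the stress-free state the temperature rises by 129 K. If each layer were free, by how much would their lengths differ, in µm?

Δα = |8.92 − 49.1|×10⁻⁶/K = 40.2×10⁻⁶/K.
ΔL_mismatch = Δα·L·ΔT = 40.2×10⁻⁶ × 176.0 mm × 129.0 K = 912 µm.

912 µm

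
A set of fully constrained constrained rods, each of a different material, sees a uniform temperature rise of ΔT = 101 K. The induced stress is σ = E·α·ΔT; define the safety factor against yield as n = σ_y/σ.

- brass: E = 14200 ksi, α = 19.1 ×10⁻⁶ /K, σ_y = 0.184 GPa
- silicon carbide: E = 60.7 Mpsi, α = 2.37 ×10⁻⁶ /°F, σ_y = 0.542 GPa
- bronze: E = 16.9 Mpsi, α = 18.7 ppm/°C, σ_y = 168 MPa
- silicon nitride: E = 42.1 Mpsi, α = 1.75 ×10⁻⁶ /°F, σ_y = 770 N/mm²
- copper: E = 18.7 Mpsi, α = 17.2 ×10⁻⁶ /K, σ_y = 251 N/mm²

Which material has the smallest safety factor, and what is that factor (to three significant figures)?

Per material, after unit conversion:
  brass: E = 97.91, α = 19.1, σ_y = 184.0 → σ = 189 MPa, n = 0.974
  silicon carbide: E = 418.5, α = 4.27, σ_y = 542.0 → σ = 180 MPa, n = 3.01
  bronze: E = 116.5, α = 18.7, σ_y = 168.0 → σ = 220 MPa, n = 0.763
  silicon nitride: E = 290.3, α = 3.15, σ_y = 770.0 → σ = 92.3 MPa, n = 8.34
  copper: E = 128.9, α = 17.2, σ_y = 251.0 → σ = 224 MPa, n = 1.12
The minimum is bronze at n = 0.763.

bronze, n = 0.763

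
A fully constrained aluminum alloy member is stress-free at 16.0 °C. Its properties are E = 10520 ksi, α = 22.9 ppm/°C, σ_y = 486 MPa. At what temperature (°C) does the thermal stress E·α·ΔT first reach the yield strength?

309 °C

E = 10520 ksi = 72.53 GPa.
E·α·ΔT = 486.0 MPa ⇒ ΔT = 486.0 / (72.53×10³ × 22.9×10⁻⁶) = 292.6 K.
T = 16.0 + 292.6 = 308.6 °C.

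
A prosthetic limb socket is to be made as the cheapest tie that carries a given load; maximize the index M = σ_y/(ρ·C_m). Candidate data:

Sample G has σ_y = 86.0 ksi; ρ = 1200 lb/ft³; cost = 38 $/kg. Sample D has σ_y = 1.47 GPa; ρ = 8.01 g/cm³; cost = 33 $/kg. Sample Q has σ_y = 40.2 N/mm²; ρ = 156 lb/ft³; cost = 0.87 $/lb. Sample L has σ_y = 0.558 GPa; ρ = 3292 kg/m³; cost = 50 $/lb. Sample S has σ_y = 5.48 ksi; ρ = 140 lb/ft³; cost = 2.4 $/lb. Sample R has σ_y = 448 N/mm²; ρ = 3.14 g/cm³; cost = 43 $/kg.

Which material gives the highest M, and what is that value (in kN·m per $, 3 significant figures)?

Normalizing units and computing the index:
  sample G: σ_y = 592.9 MPa, ρ = 19220 kg/m³, cost = 38.00 $/kg
  sample D: σ_y = 1470 MPa, ρ = 8010 kg/m³, cost = 33.00 $/kg
  sample Q: σ_y = 40.20 MPa, ρ = 2499 kg/m³, cost = 1.918 $/kg
  sample L: σ_y = 558.0 MPa, ρ = 3292 kg/m³, cost = 110.2 $/kg
  sample S: σ_y = 37.78 MPa, ρ = 2243 kg/m³, cost = 5.291 $/kg
  sample R: σ_y = 448.0 MPa, ρ = 3140 kg/m³, cost = 43.00 $/kg
  sample Q: M = 8.39 kN·m per $
  sample D: M = 5.56 kN·m per $
  sample R: M = 3.32 kN·m per $
  sample S: M = 3.18 kN·m per $
  sample L: M = 1.54 kN·m per $
  sample G: M = 0.812 kN·m per $
The maximum is for sample Q.

sample Q, M = 8.39 kN·m per $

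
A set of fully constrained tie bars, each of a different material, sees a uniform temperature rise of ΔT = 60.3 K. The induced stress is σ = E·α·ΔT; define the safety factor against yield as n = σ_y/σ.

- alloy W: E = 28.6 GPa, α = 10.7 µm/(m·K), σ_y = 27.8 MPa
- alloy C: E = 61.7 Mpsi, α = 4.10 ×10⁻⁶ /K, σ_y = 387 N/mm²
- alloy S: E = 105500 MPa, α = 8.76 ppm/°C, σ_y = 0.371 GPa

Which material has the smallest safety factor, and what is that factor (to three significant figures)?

Per material, after unit conversion:
  alloy W: E = 28.60, α = 10.7, σ_y = 27.80 → σ = 18.5 MPa, n = 1.51
  alloy C: E = 425.4, α = 4.10, σ_y = 387.0 → σ = 105 MPa, n = 3.68
  alloy S: E = 105.5, α = 8.76, σ_y = 371.0 → σ = 55.7 MPa, n = 6.66
The minimum is alloy W at n = 1.51.

alloy W, n = 1.51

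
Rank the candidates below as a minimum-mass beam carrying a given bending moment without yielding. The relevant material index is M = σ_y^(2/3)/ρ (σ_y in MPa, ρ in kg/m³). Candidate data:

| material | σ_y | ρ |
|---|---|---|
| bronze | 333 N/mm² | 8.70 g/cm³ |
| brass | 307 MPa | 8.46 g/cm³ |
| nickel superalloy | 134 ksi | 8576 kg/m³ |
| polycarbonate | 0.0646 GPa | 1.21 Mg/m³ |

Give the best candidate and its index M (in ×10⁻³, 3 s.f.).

polycarbonate, M = 13.3×10⁻³

After converting to SI:
  bronze: σ_y = 333.0 MPa, ρ = 8700 kg/m³
  brass: σ_y = 307.0 MPa, ρ = 8460 kg/m³
  nickel superalloy: σ_y = 923.9 MPa, ρ = 8576 kg/m³
  polycarbonate: σ_y = 64.60 MPa, ρ = 1210 kg/m³
  polycarbonate: M = 13.3×10⁻³
  nickel superalloy: M = 11.1×10⁻³
  bronze: M = 5.52×10⁻³
  brass: M = 5.38×10⁻³
Polycarbonate ranks first.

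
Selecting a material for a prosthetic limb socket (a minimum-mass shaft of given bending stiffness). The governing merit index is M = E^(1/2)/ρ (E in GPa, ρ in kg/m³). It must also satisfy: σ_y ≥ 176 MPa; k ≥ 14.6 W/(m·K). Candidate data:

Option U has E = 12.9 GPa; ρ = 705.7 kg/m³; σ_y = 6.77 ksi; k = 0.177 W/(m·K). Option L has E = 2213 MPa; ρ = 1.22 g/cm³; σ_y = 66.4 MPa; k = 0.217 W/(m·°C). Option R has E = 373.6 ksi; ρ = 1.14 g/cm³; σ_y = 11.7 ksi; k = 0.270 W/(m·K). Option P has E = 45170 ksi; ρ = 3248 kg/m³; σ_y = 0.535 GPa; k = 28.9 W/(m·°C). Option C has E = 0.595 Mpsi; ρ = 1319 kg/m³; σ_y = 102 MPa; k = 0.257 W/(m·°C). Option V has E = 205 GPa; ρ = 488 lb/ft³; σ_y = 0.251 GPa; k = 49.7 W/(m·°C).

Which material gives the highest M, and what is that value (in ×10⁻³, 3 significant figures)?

Screen on constraints: σ_y ≥ 176 MPa; k ≥ 14.6 W/(m·K). Survivors: option P, option V.
Convert each candidate to consistent units, then evaluate M:
  option P: E = 311.4 GPa, ρ = 3248 kg/m³
  option V: E = 205.0 GPa, ρ = 7817 kg/m³
  option P: M = 5.43×10⁻³
  option V: M = 1.83×10⁻³
Option P ranks first.

option P, M = 5.43×10⁻³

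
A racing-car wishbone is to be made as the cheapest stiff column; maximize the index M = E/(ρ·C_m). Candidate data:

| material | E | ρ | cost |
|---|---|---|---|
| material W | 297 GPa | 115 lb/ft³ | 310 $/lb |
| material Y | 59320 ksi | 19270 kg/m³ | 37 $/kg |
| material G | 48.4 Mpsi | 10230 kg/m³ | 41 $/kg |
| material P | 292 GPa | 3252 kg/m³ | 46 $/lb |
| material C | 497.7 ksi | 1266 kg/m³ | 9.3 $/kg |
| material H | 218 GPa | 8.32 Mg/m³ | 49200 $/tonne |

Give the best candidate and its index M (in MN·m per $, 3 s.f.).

material P, M = 0.885 MN·m per $

Convert each candidate to consistent units, then evaluate M:
  material W: E = 297.0 GPa, ρ = 1842 kg/m³, cost = 683.4 $/kg
  material Y: E = 409.0 GPa, ρ = 19270 kg/m³, cost = 37.00 $/kg
  material G: E = 333.7 GPa, ρ = 10230 kg/m³, cost = 41.00 $/kg
  material P: E = 292.0 GPa, ρ = 3252 kg/m³, cost = 101.4 $/kg
  material C: E = 3.432 GPa, ρ = 1266 kg/m³, cost = 9.300 $/kg
  material H: E = 218.0 GPa, ρ = 8320 kg/m³, cost = 49.20 $/kg
  material P: M = 0.885 MN·m per $
  material G: M = 0.796 MN·m per $
  material Y: M = 0.574 MN·m per $
  material H: M = 0.533 MN·m per $
  material C: M = 0.291 MN·m per $
  material W: M = 0.236 MN·m per $
Highest index: material P.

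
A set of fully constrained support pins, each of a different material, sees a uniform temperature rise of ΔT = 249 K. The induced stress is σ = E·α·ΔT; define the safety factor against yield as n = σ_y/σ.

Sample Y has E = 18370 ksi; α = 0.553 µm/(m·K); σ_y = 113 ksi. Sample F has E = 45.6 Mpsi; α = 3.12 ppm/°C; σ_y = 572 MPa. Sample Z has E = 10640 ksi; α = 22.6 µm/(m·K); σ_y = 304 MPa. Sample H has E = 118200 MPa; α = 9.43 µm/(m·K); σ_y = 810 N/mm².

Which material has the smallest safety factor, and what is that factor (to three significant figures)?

sample Z, n = 0.736

Per material, after unit conversion:
  sample Y: E = 126.7, α = 0.553, σ_y = 779.1 → σ = 17.4 MPa, n = 44.7
  sample F: E = 314.4, α = 3.12, σ_y = 572.0 → σ = 244 MPa, n = 2.34
  sample Z: E = 73.36, α = 22.6, σ_y = 304.0 → σ = 413 MPa, n = 0.736
  sample H: E = 118.2, α = 9.43, σ_y = 810.0 → σ = 278 MPa, n = 2.92
Smallest n: sample Z with n = 0.736.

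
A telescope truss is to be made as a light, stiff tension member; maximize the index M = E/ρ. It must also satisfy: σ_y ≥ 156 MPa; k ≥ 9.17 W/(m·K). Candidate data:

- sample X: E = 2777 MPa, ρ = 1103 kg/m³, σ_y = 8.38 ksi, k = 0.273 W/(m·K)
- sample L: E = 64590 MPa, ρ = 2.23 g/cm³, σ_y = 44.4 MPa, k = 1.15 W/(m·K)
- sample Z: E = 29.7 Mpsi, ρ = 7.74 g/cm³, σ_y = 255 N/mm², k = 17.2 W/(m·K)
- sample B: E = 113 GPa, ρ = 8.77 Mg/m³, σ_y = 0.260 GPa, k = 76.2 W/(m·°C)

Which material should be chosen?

sample Z

Screen on constraints: σ_y ≥ 156 MPa; k ≥ 9.17 W/(m·K). Survivors: sample Z, sample B.
Putting every candidate on a common basis:
  sample Z: E = 204.8 GPa, ρ = 7740 kg/m³
  sample B: E = 113.0 GPa, ρ = 8770 kg/m³
  sample Z: M = 26.5 MN·m/kg
  sample B: M = 12.9 MN·m/kg
The maximum is for sample Z.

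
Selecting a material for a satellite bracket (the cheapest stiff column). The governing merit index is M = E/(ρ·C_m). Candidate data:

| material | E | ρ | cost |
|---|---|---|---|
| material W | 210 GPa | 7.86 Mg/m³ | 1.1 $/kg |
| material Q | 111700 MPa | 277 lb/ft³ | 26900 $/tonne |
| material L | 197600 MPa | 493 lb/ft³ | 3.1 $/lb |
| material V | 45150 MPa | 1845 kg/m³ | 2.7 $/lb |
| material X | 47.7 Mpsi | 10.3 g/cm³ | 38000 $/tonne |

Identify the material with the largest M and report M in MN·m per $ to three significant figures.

material W, M = 24.3 MN·m per $

Normalizing units and computing the index:
  material W: E = 210.0 GPa, ρ = 7860 kg/m³, cost = 1.100 $/kg
  material Q: E = 111.7 GPa, ρ = 4437 kg/m³, cost = 26.90 $/kg
  material L: E = 197.6 GPa, ρ = 7897 kg/m³, cost = 6.834 $/kg
  material V: E = 45.15 GPa, ρ = 1845 kg/m³, cost = 5.952 $/kg
  material X: E = 328.9 GPa, ρ = 10300 kg/m³, cost = 38.00 $/kg
  material W: M = 24.3 MN·m per $
  material V: M = 4.11 MN·m per $
  material L: M = 3.66 MN·m per $
  material Q: M = 0.936 MN·m per $
  material X: M = 0.840 MN·m per $
Highest index: material W.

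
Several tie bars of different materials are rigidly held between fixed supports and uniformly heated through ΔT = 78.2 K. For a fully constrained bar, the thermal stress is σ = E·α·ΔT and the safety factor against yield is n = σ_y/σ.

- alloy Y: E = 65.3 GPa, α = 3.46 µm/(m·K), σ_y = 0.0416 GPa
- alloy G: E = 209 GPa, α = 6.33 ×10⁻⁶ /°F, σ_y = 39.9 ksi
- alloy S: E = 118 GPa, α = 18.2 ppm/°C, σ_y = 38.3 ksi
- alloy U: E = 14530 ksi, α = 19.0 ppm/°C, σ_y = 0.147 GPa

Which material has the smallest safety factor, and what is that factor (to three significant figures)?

alloy U, n = 0.988

With everything in SI (GPa, ×10⁻⁶/K, MPa):
  alloy Y: E = 65.30, α = 3.46, σ_y = 41.60 → σ = 17.7 MPa, n = 2.35
  alloy G: E = 209.0, α = 11.4, σ_y = 275.1 → σ = 186 MPa, n = 1.48
  alloy S: E = 118.0, α = 18.2, σ_y = 264.1 → σ = 168 MPa, n = 1.57
  alloy U: E = 100.2, α = 19.0, σ_y = 147.0 → σ = 149 MPa, n = 0.988
Smallest n: alloy U with n = 0.988.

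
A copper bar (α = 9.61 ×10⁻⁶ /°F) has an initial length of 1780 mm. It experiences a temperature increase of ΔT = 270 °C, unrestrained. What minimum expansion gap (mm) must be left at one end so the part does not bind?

8.31 mm

Convert α: 9.61×10⁻⁶/°F × (9/5) = 17.3×10⁻⁶/K.
ΔL = α·L₀·ΔT = 17.3×10⁻⁶ × 1780 mm × 270.0 K = 8.31 mm.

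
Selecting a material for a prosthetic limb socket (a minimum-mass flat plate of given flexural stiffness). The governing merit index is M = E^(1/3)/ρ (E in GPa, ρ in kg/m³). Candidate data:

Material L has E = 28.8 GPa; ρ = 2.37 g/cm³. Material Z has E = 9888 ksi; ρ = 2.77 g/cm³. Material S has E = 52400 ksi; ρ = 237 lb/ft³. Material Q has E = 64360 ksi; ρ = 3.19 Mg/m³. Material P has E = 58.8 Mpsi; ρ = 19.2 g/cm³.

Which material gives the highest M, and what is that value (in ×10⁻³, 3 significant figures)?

Putting every candidate on a common basis:
  material L: E = 28.80 GPa, ρ = 2370 kg/m³
  material Z: E = 68.18 GPa, ρ = 2770 kg/m³
  material S: E = 361.3 GPa, ρ = 3796 kg/m³
  material Q: E = 443.7 GPa, ρ = 3190 kg/m³
  material P: E = 405.4 GPa, ρ = 19200 kg/m³
  material Q: M = 2.39×10⁻³
  material S: M = 1.88×10⁻³
  material Z: M = 1.47×10⁻³
  material L: M = 1.29×10⁻³
  material P: M = 0.385×10⁻³
The maximum is for material Q.

material Q, M = 2.39×10⁻³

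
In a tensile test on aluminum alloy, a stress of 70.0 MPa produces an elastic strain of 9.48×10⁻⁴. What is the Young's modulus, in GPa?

E = σ/ε = 70.0 MPa / 9.48×10⁻⁴ = 73840 MPa = 73.8 GPa.

73.8 GPa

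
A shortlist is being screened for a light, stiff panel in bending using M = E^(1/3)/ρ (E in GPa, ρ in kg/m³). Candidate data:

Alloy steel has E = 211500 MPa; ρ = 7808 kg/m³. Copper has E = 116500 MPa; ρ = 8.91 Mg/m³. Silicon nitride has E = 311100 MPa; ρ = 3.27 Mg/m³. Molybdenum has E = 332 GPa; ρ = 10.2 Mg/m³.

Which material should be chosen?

silicon nitride

Normalizing units and computing the index:
  alloy steel: E = 211.5 GPa, ρ = 7808 kg/m³
  copper: E = 116.5 GPa, ρ = 8910 kg/m³
  silicon nitride: E = 311.1 GPa, ρ = 3270 kg/m³
  molybdenum: E = 332.0 GPa, ρ = 10200 kg/m³
  silicon nitride: M = 2.07×10⁻³
  alloy steel: M = 0.763×10⁻³
  molybdenum: M = 0.679×10⁻³
  copper: M = 0.548×10⁻³
Highest index: silicon nitride.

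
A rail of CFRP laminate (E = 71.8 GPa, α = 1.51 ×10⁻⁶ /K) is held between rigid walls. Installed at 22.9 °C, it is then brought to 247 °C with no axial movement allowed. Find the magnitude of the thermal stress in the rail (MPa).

24.3 MPa

ΔT = 224.1 K. Constrained thermal stress σ = E·α·ΔT = 71.80×10³ MPa × 1.51×10⁻⁶ × 224.1 = 24.3 MPa (compressive).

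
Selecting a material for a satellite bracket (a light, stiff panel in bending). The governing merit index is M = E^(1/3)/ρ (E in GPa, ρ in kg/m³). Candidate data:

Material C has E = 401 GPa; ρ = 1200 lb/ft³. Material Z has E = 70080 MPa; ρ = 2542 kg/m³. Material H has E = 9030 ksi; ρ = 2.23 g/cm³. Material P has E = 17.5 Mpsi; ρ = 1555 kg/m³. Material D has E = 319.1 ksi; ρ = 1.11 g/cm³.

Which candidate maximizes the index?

Convert each candidate to consistent units, then evaluate M:
  material C: E = 401.0 GPa, ρ = 19220 kg/m³
  material Z: E = 70.08 GPa, ρ = 2542 kg/m³
  material H: E = 62.26 GPa, ρ = 2230 kg/m³
  material P: E = 120.7 GPa, ρ = 1555 kg/m³
  material D: E = 2.200 GPa, ρ = 1110 kg/m³
  material P: M = 3.18×10⁻³
  material H: M = 1.78×10⁻³
  material Z: M = 1.62×10⁻³
  material D: M = 1.17×10⁻³
  material C: M = 0.384×10⁻³
Material P ranks first.

material P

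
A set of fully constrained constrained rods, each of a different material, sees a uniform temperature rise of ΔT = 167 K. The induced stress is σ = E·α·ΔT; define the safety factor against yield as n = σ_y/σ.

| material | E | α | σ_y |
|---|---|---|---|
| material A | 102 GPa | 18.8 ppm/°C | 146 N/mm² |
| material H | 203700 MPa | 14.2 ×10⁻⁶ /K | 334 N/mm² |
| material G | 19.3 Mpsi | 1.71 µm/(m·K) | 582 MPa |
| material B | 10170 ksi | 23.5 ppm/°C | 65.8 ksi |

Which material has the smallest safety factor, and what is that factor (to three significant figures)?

In consistent units (E in GPa, α in ×10⁻⁶/K, σ_y in MPa):
  material A: E = 102.0, α = 18.8, σ_y = 146.0 → σ = 320 MPa, n = 0.456
  material H: E = 203.7, α = 14.2, σ_y = 334.0 → σ = 483 MPa, n = 0.691
  material G: E = 133.1, α = 1.71, σ_y = 582.0 → σ = 38.0 MPa, n = 15.3
  material B: E = 70.12, α = 23.5, σ_y = 453.7 → σ = 275 MPa, n = 1.65
Material A has the lowest safety factor, n = 0.456.

material A, n = 0.456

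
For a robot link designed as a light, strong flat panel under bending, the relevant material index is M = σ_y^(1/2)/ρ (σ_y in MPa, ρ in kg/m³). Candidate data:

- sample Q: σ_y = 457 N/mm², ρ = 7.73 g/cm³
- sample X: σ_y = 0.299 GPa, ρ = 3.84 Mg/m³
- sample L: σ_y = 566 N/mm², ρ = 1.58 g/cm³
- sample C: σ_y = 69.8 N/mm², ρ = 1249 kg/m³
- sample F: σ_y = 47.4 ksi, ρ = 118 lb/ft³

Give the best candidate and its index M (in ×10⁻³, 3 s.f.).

In SI units:
  sample Q: σ_y = 457.0 MPa, ρ = 7730 kg/m³
  sample X: σ_y = 299.0 MPa, ρ = 3840 kg/m³
  sample L: σ_y = 566.0 MPa, ρ = 1580 kg/m³
  sample C: σ_y = 69.80 MPa, ρ = 1249 kg/m³
  sample F: σ_y = 326.8 MPa, ρ = 1890 kg/m³
  sample L: M = 15.1×10⁻³
  sample F: M = 9.56×10⁻³
  sample C: M = 6.69×10⁻³
  sample X: M = 4.50×10⁻³
  sample Q: M = 2.77×10⁻³
Highest index: sample L.

sample L, M = 15.1×10⁻³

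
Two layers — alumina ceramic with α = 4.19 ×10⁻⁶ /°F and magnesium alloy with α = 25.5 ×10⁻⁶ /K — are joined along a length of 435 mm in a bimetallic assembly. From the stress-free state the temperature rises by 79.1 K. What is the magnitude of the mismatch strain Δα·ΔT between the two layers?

1.42×10⁻³

alumina ceramic: α = 4.19×10⁻⁶/°F × 9/5 = 7.54×10⁻⁶/K.
Δα = |7.54 − 25.5|×10⁻⁶/K = 18.0×10⁻⁶/K.
Mismatch strain = Δα·ΔT = 18.0×10⁻⁶ × 79.1 = 1.42×10⁻³.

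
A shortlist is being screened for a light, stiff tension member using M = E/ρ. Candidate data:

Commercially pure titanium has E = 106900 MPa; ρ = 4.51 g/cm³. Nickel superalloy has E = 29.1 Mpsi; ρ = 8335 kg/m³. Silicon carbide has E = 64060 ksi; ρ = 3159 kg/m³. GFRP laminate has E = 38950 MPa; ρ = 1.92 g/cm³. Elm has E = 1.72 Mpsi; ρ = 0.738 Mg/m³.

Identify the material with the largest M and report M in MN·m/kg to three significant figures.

silicon carbide, M = 140 MN·m/kg

In SI units:
  commercially pure titanium: E = 106.9 GPa, ρ = 4510 kg/m³
  nickel superalloy: E = 200.6 GPa, ρ = 8335 kg/m³
  silicon carbide: E = 441.7 GPa, ρ = 3159 kg/m³
  GFRP laminate: E = 38.95 GPa, ρ = 1920 kg/m³
  elm: E = 11.86 GPa, ρ = 738.0 kg/m³
  silicon carbide: M = 140 MN·m/kg
  nickel superalloy: M = 24.1 MN·m/kg
  commercially pure titanium: M = 23.7 MN·m/kg
  GFRP laminate: M = 20.3 MN·m/kg
  elm: M = 16.1 MN·m/kg
The maximum is for silicon carbide.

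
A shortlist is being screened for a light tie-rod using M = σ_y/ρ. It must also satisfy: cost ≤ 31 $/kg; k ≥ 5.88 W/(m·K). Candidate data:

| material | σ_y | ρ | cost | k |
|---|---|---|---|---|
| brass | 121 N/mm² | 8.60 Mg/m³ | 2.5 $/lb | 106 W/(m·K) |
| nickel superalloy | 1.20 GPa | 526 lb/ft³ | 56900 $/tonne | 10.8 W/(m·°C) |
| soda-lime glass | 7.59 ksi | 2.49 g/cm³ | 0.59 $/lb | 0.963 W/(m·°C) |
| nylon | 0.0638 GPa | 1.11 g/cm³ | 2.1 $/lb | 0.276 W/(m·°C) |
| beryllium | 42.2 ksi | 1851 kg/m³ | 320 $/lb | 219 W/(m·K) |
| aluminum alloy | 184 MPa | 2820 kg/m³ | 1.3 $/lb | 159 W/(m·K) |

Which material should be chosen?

Screen on constraints: cost ≤ 31 $/kg; k ≥ 5.88 W/(m·K). Survivors: brass, aluminum alloy.
Convert each candidate to consistent units, then evaluate M:
  brass: σ_y = 121.0 MPa, ρ = 8600 kg/m³
  aluminum alloy: σ_y = 184.0 MPa, ρ = 2820 kg/m³
  aluminum alloy: M = 65.2 kN·m/kg
  brass: M = 14.1 kN·m/kg
Aluminum alloy ranks first.

aluminum alloy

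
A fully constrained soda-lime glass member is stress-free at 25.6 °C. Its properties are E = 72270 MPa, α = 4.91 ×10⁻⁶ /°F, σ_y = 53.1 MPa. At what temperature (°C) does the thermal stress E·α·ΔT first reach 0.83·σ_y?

E = 72270 MPa = 72.27 GPa.
α = 4.91×10⁻⁶/°F × 9/5 = 8.84×10⁻⁶/K.
E·α·ΔT = 44.07 MPa ⇒ ΔT = 44.07 / (72.27×10³ × 8.84×10⁻⁶) = 69.00 K.
T = 25.6 + 69.00 = 94.60 °C.

94.6 °C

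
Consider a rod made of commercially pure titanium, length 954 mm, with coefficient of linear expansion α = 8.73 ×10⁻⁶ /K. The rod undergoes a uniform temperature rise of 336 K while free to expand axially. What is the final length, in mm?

956.80 mm

ΔL = α·L₀·ΔT = 8.73×10⁻⁶ × 954 mm × 336.0 K = 2.80 mm.
L = L₀ + ΔL = 954 + 2.80 = 956.80 mm.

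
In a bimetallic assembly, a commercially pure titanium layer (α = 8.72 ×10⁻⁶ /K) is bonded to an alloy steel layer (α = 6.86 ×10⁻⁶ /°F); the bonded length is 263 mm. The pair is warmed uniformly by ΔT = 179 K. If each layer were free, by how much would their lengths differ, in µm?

alloy steel: α = 6.86×10⁻⁶/°F × 9/5 = 12.3×10⁻⁶/K.
Δα = |8.72 − 12.3|×10⁻⁶/K = 3.63×10⁻⁶/K.
ΔL_mismatch = Δα·L·ΔT = 3.63×10⁻⁶ × 263.0 mm × 179.0 K = 171 µm.

171 µm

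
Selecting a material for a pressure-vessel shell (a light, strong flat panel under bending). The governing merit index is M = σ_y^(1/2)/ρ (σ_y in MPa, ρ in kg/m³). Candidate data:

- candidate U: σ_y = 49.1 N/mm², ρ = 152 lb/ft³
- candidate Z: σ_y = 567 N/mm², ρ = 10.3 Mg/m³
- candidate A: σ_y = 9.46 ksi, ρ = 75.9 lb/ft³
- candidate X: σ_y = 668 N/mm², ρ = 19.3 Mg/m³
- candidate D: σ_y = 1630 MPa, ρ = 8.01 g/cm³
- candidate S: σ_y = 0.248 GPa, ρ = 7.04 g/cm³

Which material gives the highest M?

candidate A

Normalizing units and computing the index:
  candidate U: σ_y = 49.10 MPa, ρ = 2435 kg/m³
  candidate Z: σ_y = 567.0 MPa, ρ = 10300 kg/m³
  candidate A: σ_y = 65.22 MPa, ρ = 1216 kg/m³
  candidate X: σ_y = 668.0 MPa, ρ = 19300 kg/m³
  candidate D: σ_y = 1630 MPa, ρ = 8010 kg/m³
  candidate S: σ_y = 248.0 MPa, ρ = 7040 kg/m³
  candidate A: M = 6.64×10⁻³
  candidate D: M = 5.04×10⁻³
  candidate U: M = 2.88×10⁻³
  candidate Z: M = 2.31×10⁻³
  candidate S: M = 2.24×10⁻³
  candidate X: M = 1.34×10⁻³
Candidate A ranks first.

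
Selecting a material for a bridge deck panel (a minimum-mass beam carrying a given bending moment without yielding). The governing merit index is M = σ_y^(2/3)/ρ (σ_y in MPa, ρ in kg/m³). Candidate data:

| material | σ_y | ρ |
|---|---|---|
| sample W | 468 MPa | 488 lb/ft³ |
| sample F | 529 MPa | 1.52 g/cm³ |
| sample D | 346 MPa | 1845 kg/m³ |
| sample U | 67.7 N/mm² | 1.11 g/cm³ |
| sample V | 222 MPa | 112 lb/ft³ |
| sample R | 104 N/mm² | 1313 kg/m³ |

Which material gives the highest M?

Normalizing units and computing the index:
  sample W: σ_y = 468.0 MPa, ρ = 7817 kg/m³
  sample F: σ_y = 529.0 MPa, ρ = 1520 kg/m³
  sample D: σ_y = 346.0 MPa, ρ = 1845 kg/m³
  sample U: σ_y = 67.70 MPa, ρ = 1110 kg/m³
  sample V: σ_y = 222.0 MPa, ρ = 1794 kg/m³
  sample R: σ_y = 104.0 MPa, ρ = 1313 kg/m³
  sample F: M = 43.0×10⁻³
  sample D: M = 26.7×10⁻³
  sample V: M = 20.4×10⁻³
  sample R: M = 16.8×10⁻³
  sample U: M = 15.0×10⁻³
  sample W: M = 7.71×10⁻³
Highest index: sample F.

sample F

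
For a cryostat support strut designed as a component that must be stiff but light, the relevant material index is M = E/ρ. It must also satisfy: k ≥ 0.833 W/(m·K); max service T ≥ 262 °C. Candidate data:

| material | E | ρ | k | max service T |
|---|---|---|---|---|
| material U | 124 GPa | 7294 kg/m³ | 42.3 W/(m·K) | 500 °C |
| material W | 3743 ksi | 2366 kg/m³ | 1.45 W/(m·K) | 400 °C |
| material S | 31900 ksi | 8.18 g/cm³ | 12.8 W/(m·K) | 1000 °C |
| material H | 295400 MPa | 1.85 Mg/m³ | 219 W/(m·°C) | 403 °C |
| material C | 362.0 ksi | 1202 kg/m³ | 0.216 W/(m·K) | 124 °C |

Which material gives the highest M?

material H

Screen on constraints: k ≥ 0.833 W/(m·K); max service T ≥ 262 °C. Survivors: material U, material W, material S, material H.
After converting to SI:
  material U: E = 124.0 GPa, ρ = 7294 kg/m³
  material W: E = 25.81 GPa, ρ = 2366 kg/m³
  material S: E = 219.9 GPa, ρ = 8180 kg/m³
  material H: E = 295.4 GPa, ρ = 1850 kg/m³
  material H: M = 160 MN·m/kg
  material S: M = 26.9 MN·m/kg
  material U: M = 17.0 MN·m/kg
  material W: M = 10.9 MN·m/kg
Material H ranks first.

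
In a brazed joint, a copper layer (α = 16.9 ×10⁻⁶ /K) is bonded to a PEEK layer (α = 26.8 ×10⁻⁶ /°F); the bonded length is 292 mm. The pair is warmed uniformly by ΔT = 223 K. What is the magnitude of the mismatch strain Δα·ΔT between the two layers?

6.99×10⁻³

PEEK: α = 26.8×10⁻⁶/°F × 9/5 = 48.2×10⁻⁶/K.
Δα = |16.9 − 48.2|×10⁻⁶/K = 31.3×10⁻⁶/K.
Mismatch strain = Δα·ΔT = 31.3×10⁻⁶ × 223.0 = 6.99×10⁻³.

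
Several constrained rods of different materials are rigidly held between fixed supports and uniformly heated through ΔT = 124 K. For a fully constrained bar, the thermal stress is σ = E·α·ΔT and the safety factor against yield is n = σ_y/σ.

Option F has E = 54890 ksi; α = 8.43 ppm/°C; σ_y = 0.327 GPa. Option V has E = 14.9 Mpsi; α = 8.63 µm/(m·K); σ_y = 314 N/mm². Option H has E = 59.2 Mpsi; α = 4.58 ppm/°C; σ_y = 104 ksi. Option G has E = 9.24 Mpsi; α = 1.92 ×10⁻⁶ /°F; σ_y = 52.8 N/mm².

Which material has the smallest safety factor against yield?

option F

Converting E to GPa, α to ×10⁻⁶/K, σ_y to MPa, then σ and n for each:
  option F: E = 378.5, α = 8.43, σ_y = 327.0 → σ = 396 MPa, n = 0.827
  option V: E = 102.7, α = 8.63, σ_y = 314.0 → σ = 110 MPa, n = 2.86
  option H: E = 408.2, α = 4.58, σ_y = 717.1 → σ = 232 MPa, n = 3.09
  option G: E = 63.71, α = 3.46, σ_y = 52.80 → σ = 27.3 MPa, n = 1.93
Option F has the lowest safety factor, n = 0.827.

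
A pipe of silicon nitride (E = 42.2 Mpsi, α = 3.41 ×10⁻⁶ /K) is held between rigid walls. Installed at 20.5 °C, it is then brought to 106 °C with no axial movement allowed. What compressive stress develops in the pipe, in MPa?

E = 42.2 Mpsi = 291.0 GPa.
ΔT = 85.50 K. Constrained thermal stress σ = E·α·ΔT = 291.0×10³ MPa × 3.41×10⁻⁶ × 85.50 = 84.8 MPa (compressive).

84.8 MPa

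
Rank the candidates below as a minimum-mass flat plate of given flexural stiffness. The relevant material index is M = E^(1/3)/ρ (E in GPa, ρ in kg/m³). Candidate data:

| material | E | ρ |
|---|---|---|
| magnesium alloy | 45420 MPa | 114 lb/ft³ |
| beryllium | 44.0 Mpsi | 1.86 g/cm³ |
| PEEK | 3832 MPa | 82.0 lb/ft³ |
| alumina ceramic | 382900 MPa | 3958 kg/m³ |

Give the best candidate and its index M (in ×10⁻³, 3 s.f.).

beryllium, M = 3.61×10⁻³

Normalizing units and computing the index:
  magnesium alloy: E = 45.42 GPa, ρ = 1826 kg/m³
  beryllium: E = 303.4 GPa, ρ = 1860 kg/m³
  PEEK: E = 3.832 GPa, ρ = 1314 kg/m³
  alumina ceramic: E = 382.9 GPa, ρ = 3958 kg/m³
  beryllium: M = 3.61×10⁻³
  magnesium alloy: M = 1.95×10⁻³
  alumina ceramic: M = 1.83×10⁻³
  PEEK: M = 1.19×10⁻³
Beryllium has the largest M.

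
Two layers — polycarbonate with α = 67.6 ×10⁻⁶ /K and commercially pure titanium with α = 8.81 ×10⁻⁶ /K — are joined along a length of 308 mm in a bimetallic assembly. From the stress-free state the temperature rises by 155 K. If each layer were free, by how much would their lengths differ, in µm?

2810 µm

Δα = |67.6 − 8.81|×10⁻⁶/K = 58.8×10⁻⁶/K.
ΔL_mismatch = Δα·L·ΔT = 58.8×10⁻⁶ × 308.0 mm × 155.0 K = 2810 µm.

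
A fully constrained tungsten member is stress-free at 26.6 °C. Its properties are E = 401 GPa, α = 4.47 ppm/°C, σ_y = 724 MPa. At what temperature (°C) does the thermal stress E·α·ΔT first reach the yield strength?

431 °C

E·α·ΔT = 724.0 MPa ⇒ ΔT = 724.0 / (401.0×10³ × 4.47×10⁻⁶) = 403.9 K.
T = 26.6 + 403.9 = 430.5 °C.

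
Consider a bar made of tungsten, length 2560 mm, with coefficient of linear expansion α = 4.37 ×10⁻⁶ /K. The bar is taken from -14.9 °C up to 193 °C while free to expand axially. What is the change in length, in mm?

ΔT = 193 − (-14.9) = 207.9 K.
ΔL = α·L₀·ΔT = 4.37×10⁻⁶ × 2560 mm × 207.9 K = 2.33 mm.

2.33 mm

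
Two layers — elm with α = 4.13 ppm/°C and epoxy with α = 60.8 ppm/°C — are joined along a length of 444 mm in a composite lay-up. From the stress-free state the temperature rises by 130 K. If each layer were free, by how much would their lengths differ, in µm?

Δα = |4.13 − 60.8|×10⁻⁶/K = 56.7×10⁻⁶/K.
ΔL_mismatch = Δα·L·ΔT = 56.7×10⁻⁶ × 444.0 mm × 130.0 K = 3270 µm.

3270 µm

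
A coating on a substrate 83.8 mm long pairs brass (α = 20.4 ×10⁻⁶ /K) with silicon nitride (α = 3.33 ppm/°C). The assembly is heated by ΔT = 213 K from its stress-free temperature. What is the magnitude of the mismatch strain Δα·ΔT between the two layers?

Δα = |20.4 − 3.33|×10⁻⁶/K = 17.1×10⁻⁶/K.
Mismatch strain = Δα·ΔT = 17.1×10⁻⁶ × 213.0 = 3.64×10⁻³.

3.64×10⁻³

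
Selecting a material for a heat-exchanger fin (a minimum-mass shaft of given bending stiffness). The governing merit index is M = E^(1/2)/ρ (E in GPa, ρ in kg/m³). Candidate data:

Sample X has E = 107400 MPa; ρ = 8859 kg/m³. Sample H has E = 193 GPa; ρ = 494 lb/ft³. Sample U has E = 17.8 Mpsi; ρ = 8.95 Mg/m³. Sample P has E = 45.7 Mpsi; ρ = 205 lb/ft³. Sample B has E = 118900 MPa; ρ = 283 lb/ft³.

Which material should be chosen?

After converting to SI:
  sample X: E = 107.4 GPa, ρ = 8859 kg/m³
  sample H: E = 193.0 GPa, ρ = 7913 kg/m³
  sample U: E = 122.7 GPa, ρ = 8950 kg/m³
  sample P: E = 315.1 GPa, ρ = 3284 kg/m³
  sample B: E = 118.9 GPa, ρ = 4533 kg/m³
  sample P: M = 5.41×10⁻³
  sample B: M = 2.41×10⁻³
  sample H: M = 1.76×10⁻³
  sample U: M = 1.24×10⁻³
  sample X: M = 1.17×10⁻³
Highest index: sample P.

sample P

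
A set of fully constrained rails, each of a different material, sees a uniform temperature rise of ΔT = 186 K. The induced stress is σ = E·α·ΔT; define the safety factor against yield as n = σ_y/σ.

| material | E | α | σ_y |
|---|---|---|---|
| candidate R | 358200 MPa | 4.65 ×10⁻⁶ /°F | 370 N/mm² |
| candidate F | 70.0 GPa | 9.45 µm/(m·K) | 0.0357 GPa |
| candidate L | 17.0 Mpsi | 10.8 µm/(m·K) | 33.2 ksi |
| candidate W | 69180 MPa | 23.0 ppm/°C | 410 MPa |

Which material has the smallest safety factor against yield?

candidate F

Converting E to GPa, α to ×10⁻⁶/K, σ_y to MPa, then σ and n for each:
  candidate R: E = 358.2, α = 8.37, σ_y = 370.0 → σ = 558 MPa, n = 0.663
  candidate F: E = 70.00, α = 9.45, σ_y = 35.70 → σ = 123 MPa, n = 0.290
  candidate L: E = 117.2, α = 10.8, σ_y = 228.9 → σ = 235 MPa, n = 0.972
  candidate W: E = 69.18, α = 23.0, σ_y = 410.0 → σ = 296 MPa, n = 1.39
Smallest n: candidate F with n = 0.290.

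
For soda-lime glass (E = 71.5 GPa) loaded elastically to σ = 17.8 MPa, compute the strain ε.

2.49×10⁻⁴

ε = σ/E = 17.8 / 71500 = 2.49×10⁻⁴.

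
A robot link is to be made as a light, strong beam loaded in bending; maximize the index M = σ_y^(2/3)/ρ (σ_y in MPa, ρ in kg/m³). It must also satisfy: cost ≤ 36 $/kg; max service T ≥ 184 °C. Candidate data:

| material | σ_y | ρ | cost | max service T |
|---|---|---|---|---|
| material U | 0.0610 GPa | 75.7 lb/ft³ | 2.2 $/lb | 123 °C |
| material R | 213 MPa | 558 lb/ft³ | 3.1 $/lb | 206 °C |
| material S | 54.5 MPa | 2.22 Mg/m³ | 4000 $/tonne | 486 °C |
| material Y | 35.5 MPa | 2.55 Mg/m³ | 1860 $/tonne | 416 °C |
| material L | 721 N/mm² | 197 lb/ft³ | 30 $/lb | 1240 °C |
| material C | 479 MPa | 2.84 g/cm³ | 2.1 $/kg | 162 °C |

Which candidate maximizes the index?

material S

Screen on constraints: cost ≤ 36 $/kg; max service T ≥ 184 °C. Survivors: material R, material S, material Y.
Normalizing units and computing the index:
  material R: σ_y = 213.0 MPa, ρ = 8938 kg/m³
  material S: σ_y = 54.50 MPa, ρ = 2220 kg/m³
  material Y: σ_y = 35.50 MPa, ρ = 2550 kg/m³
  material S: M = 6.48×10⁻³
  material Y: M = 4.24×10⁻³
  material R: M = 3.99×10⁻³
Material S ranks first.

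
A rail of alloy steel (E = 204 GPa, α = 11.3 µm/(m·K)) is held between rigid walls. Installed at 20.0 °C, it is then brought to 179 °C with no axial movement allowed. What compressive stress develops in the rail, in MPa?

367 MPa

ΔT = 159.0 K. Constrained thermal stress σ = E·α·ΔT = 204.0×10³ MPa × 11.3×10⁻⁶ × 159.0 = 367 MPa (compressive).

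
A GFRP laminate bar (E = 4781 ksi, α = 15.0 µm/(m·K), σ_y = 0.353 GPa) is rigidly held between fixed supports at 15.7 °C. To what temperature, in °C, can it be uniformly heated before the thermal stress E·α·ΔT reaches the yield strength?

730 °C

E = 4781 ksi = 32.96 GPa.
σ_y = 0.353 GPa = 353.0 MPa.
E·α·ΔT = 353.0 MPa ⇒ ΔT = 353.0 / (32.96×10³ × 15.0×10⁻⁶) = 713.9 K.
T = 15.7 + 713.9 = 729.6 °C.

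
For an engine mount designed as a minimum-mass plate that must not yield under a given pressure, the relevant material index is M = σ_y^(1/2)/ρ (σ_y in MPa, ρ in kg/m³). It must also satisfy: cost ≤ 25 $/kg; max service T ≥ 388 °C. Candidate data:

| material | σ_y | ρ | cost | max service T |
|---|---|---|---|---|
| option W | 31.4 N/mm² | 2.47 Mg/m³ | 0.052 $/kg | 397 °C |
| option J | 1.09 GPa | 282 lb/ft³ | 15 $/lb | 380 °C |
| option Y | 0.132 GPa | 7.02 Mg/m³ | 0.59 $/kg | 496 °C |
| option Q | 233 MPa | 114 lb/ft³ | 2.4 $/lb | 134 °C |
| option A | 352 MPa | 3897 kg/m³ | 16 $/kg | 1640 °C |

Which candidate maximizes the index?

Screen on constraints: cost ≤ 25 $/kg; max service T ≥ 388 °C. Survivors: option W, option Y, option A.
Convert each candidate to consistent units, then evaluate M:
  option W: σ_y = 31.40 MPa, ρ = 2470 kg/m³
  option Y: σ_y = 132.0 MPa, ρ = 7020 kg/m³
  option A: σ_y = 352.0 MPa, ρ = 3897 kg/m³
  option A: M = 4.81×10⁻³
  option W: M = 2.27×10⁻³
  option Y: M = 1.64×10⁻³
Highest index: option A.

option A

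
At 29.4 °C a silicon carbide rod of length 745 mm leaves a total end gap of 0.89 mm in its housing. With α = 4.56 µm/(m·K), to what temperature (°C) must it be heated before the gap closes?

α·L₀·ΔT = 0.89 mm ⇒ ΔT = 0.89 / (4.56×10⁻⁶ × 745.0) = 262.0 K.
T = 29.4 + 262.0 = 291.4 °C.

291 °C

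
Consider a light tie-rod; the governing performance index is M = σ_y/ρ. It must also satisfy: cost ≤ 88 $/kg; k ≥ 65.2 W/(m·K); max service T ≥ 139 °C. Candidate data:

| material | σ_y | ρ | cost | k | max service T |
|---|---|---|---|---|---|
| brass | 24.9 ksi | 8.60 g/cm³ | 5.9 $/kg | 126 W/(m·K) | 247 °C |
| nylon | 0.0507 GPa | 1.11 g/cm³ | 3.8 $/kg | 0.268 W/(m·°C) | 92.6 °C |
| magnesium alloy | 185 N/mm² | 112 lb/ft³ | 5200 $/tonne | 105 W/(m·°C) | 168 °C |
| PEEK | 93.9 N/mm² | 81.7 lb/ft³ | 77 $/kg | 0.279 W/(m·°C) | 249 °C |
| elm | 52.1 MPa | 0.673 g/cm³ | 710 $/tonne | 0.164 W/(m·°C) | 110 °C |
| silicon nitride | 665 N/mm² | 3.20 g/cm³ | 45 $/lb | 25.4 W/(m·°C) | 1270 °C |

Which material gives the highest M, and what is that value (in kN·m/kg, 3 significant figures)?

Screen on constraints: cost ≤ 88 $/kg; k ≥ 65.2 W/(m·K); max service T ≥ 139 °C. Survivors: brass, magnesium alloy.
In SI units:
  brass: σ_y = 171.7 MPa, ρ = 8600 kg/m³
  magnesium alloy: σ_y = 185.0 MPa, ρ = 1794 kg/m³
  magnesium alloy: M = 103 kN·m/kg
  brass: M = 20.0 kN·m/kg
Highest index: magnesium alloy.

magnesium alloy, M = 103 kN·m/kg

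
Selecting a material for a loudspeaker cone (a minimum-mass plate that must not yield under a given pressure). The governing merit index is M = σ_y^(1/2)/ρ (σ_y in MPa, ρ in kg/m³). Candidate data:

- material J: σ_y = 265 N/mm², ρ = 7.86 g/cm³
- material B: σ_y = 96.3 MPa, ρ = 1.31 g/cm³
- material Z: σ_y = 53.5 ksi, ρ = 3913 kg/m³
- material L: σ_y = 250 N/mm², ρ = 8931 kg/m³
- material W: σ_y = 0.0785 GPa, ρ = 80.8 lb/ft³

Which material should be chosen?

material B

In SI units:
  material J: σ_y = 265.0 MPa, ρ = 7860 kg/m³
  material B: σ_y = 96.30 MPa, ρ = 1310 kg/m³
  material Z: σ_y = 368.9 MPa, ρ = 3913 kg/m³
  material L: σ_y = 250.0 MPa, ρ = 8931 kg/m³
  material W: σ_y = 78.50 MPa, ρ = 1294 kg/m³
  material B: M = 7.49×10⁻³
  material W: M = 6.85×10⁻³
  material Z: M = 4.91×10⁻³
  material J: M = 2.07×10⁻³
  material L: M = 1.77×10⁻³
Material B ranks first.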